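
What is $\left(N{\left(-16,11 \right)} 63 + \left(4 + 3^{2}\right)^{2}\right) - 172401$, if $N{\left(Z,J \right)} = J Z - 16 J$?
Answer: $-194408$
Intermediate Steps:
$N{\left(Z,J \right)} = - 16 J + J Z$
$\left(N{\left(-16,11 \right)} 63 + \left(4 + 3^{2}\right)^{2}\right) - 172401 = \left(11 \left(-16 - 16\right) 63 + \left(4 + 3^{2}\right)^{2}\right) - 172401 = \left(11 \left(-32\right) 63 + \left(4 + 9\right)^{2}\right) - 172401 = \left(\left(-352\right) 63 + 13^{2}\right) - 172401 = \left(-22176 + 169\right) - 172401 = -22007 - 172401 = -194408$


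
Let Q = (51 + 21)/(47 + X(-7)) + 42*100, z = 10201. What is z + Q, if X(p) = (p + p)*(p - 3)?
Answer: 2693059/187 ≈ 14401.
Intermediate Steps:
X(p) = 2*p*(-3 + p) (X(p) = (2*p)*(-3 + p) = 2*p*(-3 + p))
Q = 785472/187 (Q = (51 + 21)/(47 + 2*(-7)*(-3 - 7)) + 42*100 = 72/(47 + 2*(-7)*(-10)) + 4200 = 72/(47 + 140) + 4200 = 72/187 + 4200 = 785472/187 ≈ 4200.4)
z + Q = 10201 + 785472/187 = 2693059/187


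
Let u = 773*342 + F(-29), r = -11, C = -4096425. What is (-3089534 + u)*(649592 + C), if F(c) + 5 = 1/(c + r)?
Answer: 389515984531193/40 ≈ 9.7379e+12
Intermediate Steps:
F(c) = -5 + 1/(-11 + c) (F(c) = -5 + 1/(c - 11) = -5 + 1/(-11 + c))
u = 10574439/40 (u = 773*342 + (56 - 5*(-29))/(-11 - 29) = 264366 + (56 + 145)/(-40) = 264366 - 1/40*201 = 264366 - 201/40 = 10574439/40 ≈ 2.6436e+5)
(-3089534 + u)*(649592 + C) = (-3089534 + 10574439/40)*(649592 - 4096425) = -113006921/40*(-3446833) = 389515984531193/40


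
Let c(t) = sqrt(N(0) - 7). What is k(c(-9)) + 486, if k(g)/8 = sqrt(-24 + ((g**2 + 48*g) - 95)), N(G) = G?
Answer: 486 + 8*sqrt(-126 + 48*I*sqrt(7)) ≈ 527.14 + 98.776*I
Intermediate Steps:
c(t) = I*sqrt(7) (c(t) = sqrt(0 - 7) = sqrt(-7) = I*sqrt(7))
k(g) = 8*sqrt(-119 + g**2 + 48*g) (k(g) = 8*sqrt(-24 + ((g**2 + 48*g) - 95)) = 8*sqrt(-24 + (-95 + g**2 + 48*g)) = 8*sqrt(-119 + g**2 + 48*g))
k(c(-9)) + 486 = 8*sqrt(-119 + (I*sqrt(7))**2 + 48*(I*sqrt(7))) + 486 = 8*sqrt(-119 - 7 + 48*I*sqrt(7)) + 486 = 8*sqrt(-126 + 48*I*sqrt(7)) + 486 = 486 + 8*sqrt(-126 + 48*I*sqrt(7))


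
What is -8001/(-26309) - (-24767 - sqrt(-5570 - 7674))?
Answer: 651603004/26309 + 2*I*sqrt(3311) ≈ 24767.0 + 115.08*I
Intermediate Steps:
-8001/(-26309) - (-24767 - sqrt(-5570 - 7674)) = -8001*(-1/26309) - (-24767 - sqrt(-13244)) = 8001/26309 - (-24767 - 2*I*sqrt(3311)) = 8001/26309 + (24767 + 2*I*sqrt(3311)) = 651603004/26309 + 2*I*sqrt(3311)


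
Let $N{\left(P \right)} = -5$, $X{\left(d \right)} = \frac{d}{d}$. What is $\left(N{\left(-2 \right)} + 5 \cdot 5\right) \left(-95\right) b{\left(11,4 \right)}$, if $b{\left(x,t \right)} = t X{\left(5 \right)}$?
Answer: $-7600$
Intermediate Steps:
$X{\left(d \right)} = 1$
$b{\left(x,t \right)} = t$ ($b{\left(x,t \right)} = t 1 = t$)
$\left(N{\left(-2 \right)} + 5 \cdot 5\right) \left(-95\right) b{\left(11,4 \right)} = \left(-5 + 5 \cdot 5\right) \left(-95\right) 4 = \left(-5 + 25\right) \left(-95\right) 4 = 20 \left(-95\right) 4 = \left(-1900\right) 4 = -7600$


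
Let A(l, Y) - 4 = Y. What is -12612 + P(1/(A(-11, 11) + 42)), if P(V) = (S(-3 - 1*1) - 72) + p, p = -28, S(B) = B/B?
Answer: -12711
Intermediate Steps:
A(l, Y) = 4 + Y
S(B) = 1
P(V) = -99 (P(V) = (1 - 72) - 28 = -71 - 28 = -99)
-12612 + P(1/(A(-11, 11) + 42)) = -12612 - 99 = -12711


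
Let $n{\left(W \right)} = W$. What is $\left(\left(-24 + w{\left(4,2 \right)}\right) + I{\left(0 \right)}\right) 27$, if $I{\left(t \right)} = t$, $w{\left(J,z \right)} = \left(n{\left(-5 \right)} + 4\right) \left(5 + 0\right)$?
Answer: $-783$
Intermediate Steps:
$w{\left(J,z \right)} = -5$ ($w{\left(J,z \right)} = \left(-5 + 4\right) \left(5 + 0\right) = \left(-1\right) 5 = -5$)
$\left(\left(-24 + w{\left(4,2 \right)}\right) + I{\left(0 \right)}\right) 27 = \left(\left(-24 - 5\right) + 0\right) 27 = \left(-29 + 0\right) 27 = \left(-29\right) 27 = -783$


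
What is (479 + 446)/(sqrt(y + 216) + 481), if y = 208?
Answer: 444925/230937 - 1850*sqrt(106)/230937 ≈ 1.8441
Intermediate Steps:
(479 + 446)/(sqrt(y + 216) + 481) = (479 + 446)/(sqrt(208 + 216) + 481) = 925/(sqrt(424) + 481) = 925/(2*sqrt(106) + 481) = 925/(481 + 2*sqrt(106))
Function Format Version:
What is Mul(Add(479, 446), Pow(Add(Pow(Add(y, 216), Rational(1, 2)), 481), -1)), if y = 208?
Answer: Add(Rational(444925, 230937), Mul(Rational(-1850, 230937), Pow(106, Rational(1, 2)))) ≈ 1.8441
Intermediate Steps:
Mul(Add(479, 446), Pow(Add(Pow(Add(y, 216), Rational(1, 2)), 481), -1)) = Mul(Add(479, 446), Pow(Add(Pow(Add(208, 216), Rational(1, 2)), 481), -1)) = Mul(925, Pow(Add(Pow(424, Rational(1, 2)), 481), -1)) = Mul(925, Pow(Add(Mul(2, Pow(106, Rational(1, 2))), 481), -1)) = Mul(925, Pow(Add(481, Mul(2, Pow(106, Rational(1, 2)))), -1))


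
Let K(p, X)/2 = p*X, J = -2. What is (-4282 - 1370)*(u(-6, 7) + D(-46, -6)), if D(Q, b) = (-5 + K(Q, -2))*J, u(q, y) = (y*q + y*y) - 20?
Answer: 2096892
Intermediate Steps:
u(q, y) = -20 + y**2 + q*y (u(q, y) = (q*y + y**2) - 20 = (y**2 + q*y) - 20 = -20 + y**2 + q*y)
K(p, X) = 2*X*p (K(p, X) = 2*(p*X) = 2*(X*p) = 2*X*p)
D(Q, b) = 10 + 8*Q (D(Q, b) = (-5 + 2*(-2)*Q)*(-2) = (-5 - 4*Q)*(-2) = 10 + 8*Q)
(-4282 - 1370)*(u(-6, 7) + D(-46, -6)) = (-4282 - 1370)*((-20 + 7**2 - 6*7) + (10 + 8*(-46))) = -5652*((-20 + 49 - 42) + (10 - 368)) = -5652*(-13 - 358) = -5652*(-371) = 2096892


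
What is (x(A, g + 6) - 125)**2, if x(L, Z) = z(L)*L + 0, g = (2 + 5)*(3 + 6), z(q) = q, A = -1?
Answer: 15376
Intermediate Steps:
g = 63 (g = 7*9 = 63)
x(L, Z) = L**2 (x(L, Z) = L*L + 0 = L**2 + 0 = L**2)
(x(A, g + 6) - 125)**2 = ((-1)**2 - 125)**2 = (1 - 125)**2 = (-124)**2 = 15376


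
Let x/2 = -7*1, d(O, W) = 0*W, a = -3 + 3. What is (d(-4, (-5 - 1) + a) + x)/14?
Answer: -1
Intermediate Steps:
a = 0
d(O, W) = 0
x = -14 (x = 2*(-7*1) = 2*(-7) = -14)
(d(-4, (-5 - 1) + a) + x)/14 = (0 - 14)/14 = (1/14)*(-14) = -1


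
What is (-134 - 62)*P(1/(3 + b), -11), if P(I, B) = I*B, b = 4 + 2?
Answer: 2156/9 ≈ 239.56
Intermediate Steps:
b = 6
P(I, B) = B*I
(-134 - 62)*P(1/(3 + b), -11) = (-134 - 62)*(-11/(3 + 6)) = -(-2156)/9 = -196*(-11/9) = 2156/9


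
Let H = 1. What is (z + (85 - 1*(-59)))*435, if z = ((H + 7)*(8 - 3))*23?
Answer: 462840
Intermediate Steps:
z = 920 (z = ((1 + 7)*(8 - 3))*23 = (8*5)*23 = 40*23 = 920)
(z + (85 - 1*(-59)))*435 = (920 + (85 - 1*(-59)))*435 = (920 + (85 + 59))*435 = (920 + 144)*435 = 1064*435 = 462840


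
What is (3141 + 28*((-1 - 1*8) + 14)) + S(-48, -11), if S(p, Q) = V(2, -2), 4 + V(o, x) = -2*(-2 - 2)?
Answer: 3285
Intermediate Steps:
V(o, x) = 4 (V(o, x) = -4 - 2*(-2 - 2) = -4 - 2*(-4) = -4 + 8 = 4)
S(p, Q) = 4
(3141 + 28*((-1 - 1*8) + 14)) + S(-48, -11) = (3141 + 28*((-1 - 1*8) + 14)) + 4 = (3141 + 28*((-1 - 8) + 14)) + 4 = (3141 + 28*(-9 + 14)) + 4 = (3141 + 28*5) + 4 = (3141 + 140) + 4 = 3281 + 4 = 3285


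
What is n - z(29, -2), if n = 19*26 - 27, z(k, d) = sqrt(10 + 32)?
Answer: 467 - sqrt(42) ≈ 460.52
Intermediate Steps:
z(k, d) = sqrt(42)
n = 467 (n = 494 - 27 = 467)
n - z(29, -2) = 467 - sqrt(42)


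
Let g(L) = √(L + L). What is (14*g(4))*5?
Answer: 140*√2 ≈ 197.99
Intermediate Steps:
g(L) = √2*√L (g(L) = √(2*L) = √2*√L)
(14*g(4))*5 = (14*(√2*√4))*5 = (14*(√2*2))*5 = (14*(2*√2))*5 = (28*√2)*5 = 140*√2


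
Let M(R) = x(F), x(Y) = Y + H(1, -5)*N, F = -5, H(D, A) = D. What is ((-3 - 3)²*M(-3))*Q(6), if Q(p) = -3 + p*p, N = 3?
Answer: -2376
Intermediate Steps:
Q(p) = -3 + p²
x(Y) = 3 + Y (x(Y) = Y + 1*3 = Y + 3 = 3 + Y)
M(R) = -2 (M(R) = 3 - 5 = -2)
((-3 - 3)²*M(-3))*Q(6) = ((-3 - 3)²*(-2))*(-3 + 6²) = ((-6)²*(-2))*(-3 + 36) = (36*(-2))*33 = -72*33 = -2376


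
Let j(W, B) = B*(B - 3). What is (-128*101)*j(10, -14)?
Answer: -3076864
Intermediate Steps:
j(W, B) = B*(-3 + B)
(-128*101)*j(10, -14) = (-128*101)*(-14*(-3 - 14)) = -(-180992)*(-17) = -12928*238 = -3076864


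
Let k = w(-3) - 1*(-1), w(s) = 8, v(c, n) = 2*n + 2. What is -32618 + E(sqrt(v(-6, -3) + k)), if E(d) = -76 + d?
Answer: -32694 + sqrt(5) ≈ -32692.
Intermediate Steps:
v(c, n) = 2 + 2*n
k = 9 (k = 8 - 1*(-1) = 8 + 1 = 9)
-32618 + E(sqrt(v(-6, -3) + k)) = -32618 + (-76 + sqrt((2 + 2*(-3)) + 9)) = -32618 + (-76 + sqrt((2 - 6) + 9)) = -32618 + (-76 + sqrt(-4 + 9)) = -32618 + (-76 + sqrt(5)) = -32694 + sqrt(5)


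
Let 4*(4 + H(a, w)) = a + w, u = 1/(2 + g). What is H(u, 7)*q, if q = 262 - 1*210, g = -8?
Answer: -715/6 ≈ -119.17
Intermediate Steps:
u = -⅙ (u = 1/(2 - 8) = 1/(-6) = -⅙ ≈ -0.16667)
H(a, w) = -4 + a/4 + w/4 (H(a, w) = -4 + (a + w)/4 = -4 + (a/4 + w/4) = -4 + a/4 + w/4)
q = 52 (q = 262 - 210 = 52)
H(u, 7)*q = (-4 + (¼)*(-⅙) + (¼)*7)*52 = (-4 - 1/24 + 7/4)*52 = -55/24*52 = -715/6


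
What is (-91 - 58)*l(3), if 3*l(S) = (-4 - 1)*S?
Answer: 745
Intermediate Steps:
l(S) = -5*S/3 (l(S) = ((-4 - 1)*S)/3 = (-5*S)/3 = -5*S/3)
(-91 - 58)*l(3) = (-91 - 58)*(-5/3*3) = -149*(-5) = 745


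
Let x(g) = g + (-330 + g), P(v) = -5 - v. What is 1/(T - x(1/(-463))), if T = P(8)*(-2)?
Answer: 463/164830 ≈ 0.0028090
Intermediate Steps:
x(g) = -330 + 2*g
T = 26 (T = (-5 - 1*8)*(-2) = (-5 - 8)*(-2) = -13*(-2) = 26)
1/(T - x(1/(-463))) = 1/(26 - (-330 + 2/(-463))) = 1/(26 - (-330 + 2*(-1/463))) = 1/(26 - (-330 - 2/463)) = 1/(26 - 1*(-152792/463)) = 1/(26 + 152792/463) = 1/(164830/463) = 463/164830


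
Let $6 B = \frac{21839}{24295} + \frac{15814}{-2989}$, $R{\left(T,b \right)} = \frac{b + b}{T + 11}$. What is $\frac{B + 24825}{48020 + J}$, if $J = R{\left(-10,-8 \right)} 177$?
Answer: $\frac{10816095682891}{19688706677640} \approx 0.54936$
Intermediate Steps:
$R{\left(T,b \right)} = \frac{2 b}{11 + T}$
$B = - \frac{318924359}{435706530}$ ($B = \frac{\frac{21839}{24295} + \frac{15814}{-2989}}{6} = \frac{21839 \cdot \frac{1}{24295} + 15814 \left(- \frac{1}{2989}\right)}{6} = \frac{\frac{21839}{24295} - \frac{15814}{2989}}{6} = \frac{1}{6} \left(- \frac{318924359}{72617755}\right) = - \frac{318924359}{435706530} \approx -0.73197$)
$J = -2832$ ($J = 2 \left(-8\right) \frac{1}{11 - 10} \cdot 177 = 2 \left(-8\right) 1^{-1} \cdot 177 = 2 \left(-8\right) 1 \cdot 177 = \left(-16\right) 177 = -2832$)
$\frac{B + 24825}{48020 + J} = \frac{- \frac{318924359}{435706530} + 24825}{48020 - 2832} = \frac{10816095682891}{435706530 \cdot 45188} = \frac{10816095682891}{435706530} \cdot \frac{1}{45188} = \frac{10816095682891}{19688706677640}$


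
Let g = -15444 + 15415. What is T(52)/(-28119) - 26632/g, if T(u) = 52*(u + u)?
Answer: 57592952/62727 ≈ 918.15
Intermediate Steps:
g = -29
T(u) = 104*u (T(u) = 52*(2*u) = 104*u)
T(52)/(-28119) - 26632/g = (104*52)/(-28119) - 26632/(-29) = 5408*(-1/28119) - 26632*(-1/29) = -416/2163 + 26632/29 = 57592952/62727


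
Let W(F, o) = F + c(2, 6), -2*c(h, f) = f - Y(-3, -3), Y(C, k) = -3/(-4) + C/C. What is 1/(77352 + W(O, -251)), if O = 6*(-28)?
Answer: 8/617455 ≈ 1.2956e-5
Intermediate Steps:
Y(C, k) = 7/4 (Y(C, k) = -3*(-¼) + 1 = ¾ + 1 = 7/4)
O = -168
c(h, f) = 7/8 - f/2 (c(h, f) = -(f - 1*7/4)/2 = -(f - 7/4)/2 = -(-7/4 + f)/2 = 7/8 - f/2)
W(F, o) = -17/8 + F (W(F, o) = F + (7/8 - ½*6) = F + (7/8 - 3) = F - 17/8 = -17/8 + F)
1/(77352 + W(O, -251)) = 1/(77352 + (-17/8 - 168)) = 1/(77352 - 1361/8) = 1/(617455/8) = 8/617455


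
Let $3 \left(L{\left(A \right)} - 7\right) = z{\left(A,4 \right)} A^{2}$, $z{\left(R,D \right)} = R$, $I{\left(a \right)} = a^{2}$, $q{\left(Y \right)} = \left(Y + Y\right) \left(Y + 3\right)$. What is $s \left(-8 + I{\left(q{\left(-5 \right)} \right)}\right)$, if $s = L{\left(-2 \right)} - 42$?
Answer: $- \frac{44296}{3} \approx -14765.0$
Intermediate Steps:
$q{\left(Y \right)} = 2 Y \left(3 + Y\right)$
$L{\left(A \right)} = 7 + \frac{A^{3}}{3}$ ($L{\left(A \right)} = 7 + \frac{A A^{2}}{3} = 7 + \frac{A^{3}}{3}$)
$s = - \frac{113}{3}$ ($s = \left(7 + \frac{\left(-2\right)^{3}}{3}\right) - 42 = \left(7 + \frac{1}{3} \left(-8\right)\right) - 42 = \left(7 - \frac{8}{3}\right) - 42 = \frac{13}{3} - 42 = - \frac{113}{3} \approx -37.667$)
$s \left(-8 + I{\left(q{\left(-5 \right)} \right)}\right) = - \frac{113 \left(-8 + \left(2 \left(-5\right) \left(3 - 5\right)\right)^{2}\right)}{3} = - \frac{113 \left(-8 + \left(2 \left(-5\right) \left(-2\right)\right)^{2}\right)}{3} = - \frac{113 \left(-8 + 20^{2}\right)}{3} = - \frac{113 \left(-8 + 400\right)}{3} = \left(- \frac{113}{3}\right) 392 = - \frac{44296}{3}$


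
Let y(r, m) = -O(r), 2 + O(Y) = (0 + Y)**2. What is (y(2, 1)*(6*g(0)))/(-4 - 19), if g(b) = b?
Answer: 0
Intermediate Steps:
O(Y) = -2 + Y**2 (O(Y) = -2 + (0 + Y)**2 = -2 + Y**2)
y(r, m) = 2 - r**2 (y(r, m) = -(-2 + r**2) = 2 - r**2)
(y(2, 1)*(6*g(0)))/(-4 - 19) = ((2 - 1*2**2)*(6*0))/(-4 - 19) = ((2 - 1*4)*0)/(-23) = ((2 - 4)*0)*(-1/23) = -2*0*(-1/23) = 0*(-1/23) = 0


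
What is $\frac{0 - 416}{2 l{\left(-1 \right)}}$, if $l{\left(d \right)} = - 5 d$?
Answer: $- \frac{208}{5} \approx -41.6$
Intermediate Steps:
$\frac{0 - 416}{2 l{\left(-1 \right)}} = \frac{0 - 416}{2 \left(\left(-5\right) \left(-1\right)\right)} = \frac{0 - 416}{2 \cdot 5} = - \frac{416}{10} = \left(-416\right) \frac{1}{10} = - \frac{208}{5}$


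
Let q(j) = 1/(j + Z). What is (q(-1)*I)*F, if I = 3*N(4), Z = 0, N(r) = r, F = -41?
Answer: 492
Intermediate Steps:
q(j) = 1/j (q(j) = 1/(j + 0) = 1/j)
I = 12 (I = 3*4 = 12)
(q(-1)*I)*F = (12/(-1))*(-41) = -1*12*(-41) = -12*(-41) = 492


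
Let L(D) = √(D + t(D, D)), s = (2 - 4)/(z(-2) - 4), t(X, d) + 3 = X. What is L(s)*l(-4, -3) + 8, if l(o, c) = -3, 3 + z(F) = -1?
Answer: 8 - 3*I*√10/2 ≈ 8.0 - 4.7434*I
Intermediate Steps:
z(F) = -4 (z(F) = -3 - 1 = -4)
t(X, d) = -3 + X
s = ¼ (s = (2 - 4)/(-4 - 4) = -2/(-8) = -2*(-⅛) = ¼ ≈ 0.25000)
L(D) = √(-3 + 2*D) (L(D) = √(D + (-3 + D)) = √(-3 + 2*D))
L(s)*l(-4, -3) + 8 = √(-3 + 2*(¼))*(-3) + 8 = √(-3 + ½)*(-3) + 8 = √(-5/2)*(-3) + 8 = (I*√10/2)*(-3) + 8 = -3*I*√10/2 + 8 = 8 - 3*I*√10/2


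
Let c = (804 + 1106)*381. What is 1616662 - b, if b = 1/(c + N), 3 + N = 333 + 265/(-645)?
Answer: 151832218036705/93917107 ≈ 1.6167e+6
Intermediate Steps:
N = 42517/129 (N = -3 + (333 + 265/(-645)) = -3 + (333 + 265*(-1/645)) = -3 + (333 - 53/129) = -3 + 42904/129 = 42517/129 ≈ 329.59)
c = 727710 (c = 1910*381 = 727710)
b = 129/93917107 (b = 1/(727710 + 42517/129) = 1/(93917107/129) = 129/93917107 ≈ 1.3736e-6)
1616662 - b = 1616662 - 1*129/93917107 = 1616662 - 129/93917107 = 151832218036705/93917107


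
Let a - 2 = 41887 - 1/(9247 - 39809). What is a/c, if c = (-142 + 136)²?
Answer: 1280211619/1100232 ≈ 1163.6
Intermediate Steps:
a = 1280211619/30562 (a = 2 + (41887 - 1/(9247 - 39809)) = 2 + (41887 - 1/(-30562)) = 2 + (41887 - 1*(-1/30562)) = 2 + (41887 + 1/30562) = 2 + 1280150495/30562 = 1280211619/30562 ≈ 41889.)
c = 36 (c = (-6)² = 36)
a/c = (1280211619/30562)/36 = (1280211619/30562)*(1/36) = 1280211619/1100232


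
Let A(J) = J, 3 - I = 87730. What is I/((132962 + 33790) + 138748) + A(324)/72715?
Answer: -1256017361/4442886500 ≈ -0.28270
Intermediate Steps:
I = -87727 (I = 3 - 1*87730 = 3 - 87730 = -87727)
I/((132962 + 33790) + 138748) + A(324)/72715 = -87727/((132962 + 33790) + 138748) + 324/72715 = -87727/(166752 + 138748) + 324*(1/72715) = -87727/305500 + 324/72715 = -1256017361/4442886500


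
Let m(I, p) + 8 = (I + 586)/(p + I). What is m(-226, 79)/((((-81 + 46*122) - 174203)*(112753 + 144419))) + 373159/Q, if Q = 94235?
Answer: 6196503621555713/1564822284178545 ≈ 3.9599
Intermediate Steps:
m(I, p) = -8 + (586 + I)/(I + p) (m(I, p) = -8 + (I + 586)/(p + I) = -8 + (586 + I)/(I + p))
m(-226, 79)/((((-81 + 46*122) - 174203)*(112753 + 144419))) + 373159/Q = ((586 - 8*79 - 7*(-226))/(-226 + 79))/((((-81 + 46*122) - 174203)*(112753 + 144419))) + 373159/94235 = ((586 - 632 + 1582)/(-147))/((((-81 + 5612) - 174203)*257172)) + 373159*(1/94235) = (-1/147*1536)/(((5531 - 174203)*257172)) + 373159/94235 = -512/(49*((-168672*257172))) + 373159/94235 = -512/49/(-43377715584) + 373159/94235 = -512/49*(-1/43377715584) + 373159/94235 = 4/16605531747 + 373159/94235 = 6196503621555713/1564822284178545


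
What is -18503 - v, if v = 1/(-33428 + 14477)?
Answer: -350650352/18951 ≈ -18503.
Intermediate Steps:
v = -1/18951 (v = 1/(-18951) = -1/18951 ≈ -5.2768e-5)
-18503 - v = -18503 - 1*(-1/18951) = -18503 + 1/18951 = -350650352/18951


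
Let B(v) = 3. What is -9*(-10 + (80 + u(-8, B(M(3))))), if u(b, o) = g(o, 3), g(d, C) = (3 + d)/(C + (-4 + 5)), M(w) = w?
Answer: -1287/2 ≈ -643.50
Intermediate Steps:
g(d, C) = (3 + d)/(1 + C) (g(d, C) = (3 + d)/(C + 1) = (3 + d)/(1 + C))
u(b, o) = 3/4 + o/4 (u(b, o) = (3 + o)/(1 + 3) = (3 + o)/4 = 3/4 + o/4)
-9*(-10 + (80 + u(-8, B(M(3))))) = -9*(-10 + (80 + (3/4 + (1/4)*3))) = -9*(-10 + (80 + (3/4 + 3/4))) = -9*(-10 + (80 + 3/2)) = -9*(-10 + 163/2) = -9*143/2 = -1287/2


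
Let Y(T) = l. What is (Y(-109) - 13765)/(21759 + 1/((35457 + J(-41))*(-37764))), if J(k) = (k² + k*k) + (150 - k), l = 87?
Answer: -20150069047920/32054785232759 ≈ -0.62861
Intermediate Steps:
Y(T) = 87
J(k) = 150 - k + 2*k² (J(k) = (k² + k²) + (150 - k) = 2*k² + (150 - k) = 150 - k + 2*k²)
(Y(-109) - 13765)/(21759 + 1/((35457 + J(-41))*(-37764))) = (87 - 13765)/(21759 + 1/((35457 + (150 - 1*(-41) + 2*(-41)²))*(-37764))) = -13678/(21759 - 1/37764/(35457 + (150 + 41 + 2*1681))) = -13678/(21759 - 1/37764/(35457 + (150 + 41 + 3362))) = -13678/(21759 - 1/37764/(35457 + 3553)) = -13678/(21759 - 1/37764/39010) = -13678/(21759 + (1/39010)*(-1/37764)) = -13678/(21759 - 1/1473173640) = -13678/32054785232759/1473173640 = -13678*1473173640/32054785232759 = -20150069047920/32054785232759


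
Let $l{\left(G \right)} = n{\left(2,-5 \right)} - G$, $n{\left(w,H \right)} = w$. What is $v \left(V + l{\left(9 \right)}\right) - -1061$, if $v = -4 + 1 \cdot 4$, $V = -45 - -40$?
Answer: $1061$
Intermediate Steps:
$V = -5$ ($V = -45 + 40 = -5$)
$v = 0$ ($v = -4 + 4 = 0$)
$l{\left(G \right)} = 2 - G$
$v \left(V + l{\left(9 \right)}\right) - -1061 = 0 \left(-5 + \left(2 - 9\right)\right) - -1061 = 0 \left(-5 + \left(2 - 9\right)\right) + 1061 = 0 \left(-5 - 7\right) + 1061 = 0 \left(-12\right) + 1061 = 0 + 1061 = 1061$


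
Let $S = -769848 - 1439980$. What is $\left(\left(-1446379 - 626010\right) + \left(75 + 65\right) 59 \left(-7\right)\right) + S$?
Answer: $-4340037$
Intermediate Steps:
$S = -2209828$
$\left(\left(-1446379 - 626010\right) + \left(75 + 65\right) 59 \left(-7\right)\right) + S = \left(\left(-1446379 - 626010\right) + \left(75 + 65\right) 59 \left(-7\right)\right) - 2209828 = \left(\left(-1446379 - 626010\right) + 140 \cdot 59 \left(-7\right)\right) - 2209828 = \left(-2072389 + 8260 \left(-7\right)\right) - 2209828 = \left(-2072389 - 57820\right) - 2209828 = -2130209 - 2209828 = -4340037$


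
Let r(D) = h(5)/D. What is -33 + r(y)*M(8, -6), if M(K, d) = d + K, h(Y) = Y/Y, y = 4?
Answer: -65/2 ≈ -32.500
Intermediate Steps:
h(Y) = 1
M(K, d) = K + d
r(D) = 1/D
-33 + r(y)*M(8, -6) = -33 + (8 - 6)/4 = -33 + (1/4)*2 = -33 + 1/2 = -65/2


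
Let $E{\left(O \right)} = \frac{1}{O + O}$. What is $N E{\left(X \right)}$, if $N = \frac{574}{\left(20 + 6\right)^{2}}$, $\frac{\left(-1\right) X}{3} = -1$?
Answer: $\frac{287}{2028} \approx 0.14152$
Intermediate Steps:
$X = 3$ ($X = \left(-3\right) \left(-1\right) = 3$)
$E{\left(O \right)} = \frac{1}{2 O}$
$N = \frac{287}{338}$ ($N = \frac{574}{26^{2}} = \frac{574}{676} = 574 \cdot \frac{1}{676} = \frac{287}{338} \approx 0.84911$)
$N E{\left(X \right)} = \frac{287 \frac{1}{2 \cdot 3}}{338} = \frac{287 \cdot \frac{1}{2} \cdot \frac{1}{3}}{338} = \frac{287}{338} \cdot \frac{1}{6} = \frac{287}{2028}$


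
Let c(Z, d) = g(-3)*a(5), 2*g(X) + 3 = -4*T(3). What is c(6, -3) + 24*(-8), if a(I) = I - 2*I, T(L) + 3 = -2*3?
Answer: -549/2 ≈ -274.50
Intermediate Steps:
T(L) = -9 (T(L) = -3 - 2*3 = -3 - 6 = -9)
a(I) = -I
g(X) = 33/2 (g(X) = -3/2 + (-4*(-9))/2 = -3/2 + (1/2)*36 = -3/2 + 18 = 33/2)
c(Z, d) = -165/2 (c(Z, d) = 33*(-1*5)/2 = (33/2)*(-5) = -165/2)
c(6, -3) + 24*(-8) = -165/2 + 24*(-8) = -165/2 - 192 = -549/2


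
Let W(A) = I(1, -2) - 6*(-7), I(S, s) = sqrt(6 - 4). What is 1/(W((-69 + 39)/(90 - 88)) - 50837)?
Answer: -50795/2580132023 - sqrt(2)/2580132023 ≈ -1.9688e-5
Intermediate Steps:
I(S, s) = sqrt(2)
W(A) = 42 + sqrt(2) (W(A) = sqrt(2) - 6*(-7) = sqrt(2) + 42 = 42 + sqrt(2))
1/(W((-69 + 39)/(90 - 88)) - 50837) = 1/((42 + sqrt(2)) - 50837) = 1/(-50795 + sqrt(2))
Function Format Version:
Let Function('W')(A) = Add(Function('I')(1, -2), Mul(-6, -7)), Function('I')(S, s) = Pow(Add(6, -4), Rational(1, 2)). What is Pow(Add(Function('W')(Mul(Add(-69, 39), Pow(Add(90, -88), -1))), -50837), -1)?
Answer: Add(Rational(-50795, 2580132023), Mul(Rational(-1, 2580132023), Pow(2, Rational(1, 2)))) ≈ -1.9688e-5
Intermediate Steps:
Function('I')(S, s) = Pow(2, Rational(1, 2))
Function('W')(A) = Add(42, Pow(2, Rational(1, 2))) (Function('W')(A) = Add(Pow(2, Rational(1, 2)), Mul(-6, -7)) = Add(Pow(2, Rational(1, 2)), 42) = Add(42, Pow(2, Rational(1, 2))))
Pow(Add(Function('W')(Mul(Add(-69, 39), Pow(Add(90, -88), -1))), -50837), -1) = Pow(Add(Add(42, Pow(2, Rational(1, 2))), -50837), -1) = Pow(Add(-50795, Pow(2, Rational(1, 2))), -1)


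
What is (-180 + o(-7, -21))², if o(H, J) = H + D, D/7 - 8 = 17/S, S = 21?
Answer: 141376/9 ≈ 15708.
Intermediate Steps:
D = 185/3 (D = 56 + 7*(17/21) = 56 + 17/3 = 185/3 ≈ 61.667)
o(H, J) = 185/3 + H (o(H, J) = H + 185/3 = 185/3 + H)
(-180 + o(-7, -21))² = (-180 + (185/3 - 7))² = (-180 + 164/3)² = (-376/3)² = 141376/9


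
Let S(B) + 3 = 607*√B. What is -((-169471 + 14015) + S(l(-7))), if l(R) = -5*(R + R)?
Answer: 155459 - 607*√70 ≈ 1.5038e+5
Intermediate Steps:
l(R) = -10*R
S(B) = -3 + 607*√B
-((-169471 + 14015) + S(l(-7))) = -((-169471 + 14015) + (-3 + 607*√(-10*(-7)))) = -(-155456 + (-3 + 607*√70)) = -(-155459 + 607*√70) = 155459 - 607*√70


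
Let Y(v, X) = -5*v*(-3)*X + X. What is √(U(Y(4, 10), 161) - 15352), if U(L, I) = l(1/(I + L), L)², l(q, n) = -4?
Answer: 6*I*√426 ≈ 123.84*I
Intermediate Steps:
Y(v, X) = X + 15*X*v (Y(v, X) = -5*(-3*v)*X + X = -(-15)*X*v + X = 15*X*v + X = X + 15*X*v)
U(L, I) = 16 (U(L, I) = (-4)² = 16)
√(U(Y(4, 10), 161) - 15352) = √(16 - 15352) = √(-15336) = 6*I*√426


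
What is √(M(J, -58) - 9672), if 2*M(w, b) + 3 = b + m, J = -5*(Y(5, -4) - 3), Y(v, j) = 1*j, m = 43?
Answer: I*√9681 ≈ 98.392*I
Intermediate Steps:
Y(v, j) = j
J = 35 (J = -5*(-4 - 3) = -5*(-7) = 35)
M(w, b) = 20 + b/2 (M(w, b) = -3/2 + (b + 43)/2 = -3/2 + (43 + b)/2 = -3/2 + (43/2 + b/2) = 20 + b/2)
√(M(J, -58) - 9672) = √((20 + (½)*(-58)) - 9672) = √((20 - 29) - 9672) = √(-9 - 9672) = √(-9681) = I*√9681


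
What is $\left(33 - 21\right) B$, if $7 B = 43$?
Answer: $\frac{516}{7} \approx 73.714$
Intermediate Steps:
$B = \frac{43}{7}$ ($B = \frac{1}{7} \cdot 43 = \frac{43}{7} \approx 6.1429$)
$\left(33 - 21\right) B = \left(33 - 21\right) \frac{43}{7} = 12 \cdot \frac{43}{7} = \frac{516}{7}$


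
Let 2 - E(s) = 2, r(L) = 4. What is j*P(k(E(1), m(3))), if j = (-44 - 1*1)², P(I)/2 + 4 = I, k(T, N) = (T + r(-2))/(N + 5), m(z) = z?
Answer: -14175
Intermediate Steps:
E(s) = 0 (E(s) = 2 - 1*2 = 2 - 2 = 0)
k(T, N) = (4 + T)/(5 + N) (k(T, N) = (T + 4)/(N + 5) = (4 + T)/(5 + N))
P(I) = -8 + 2*I
j = 2025 (j = (-44 - 1)² = (-45)² = 2025)
j*P(k(E(1), m(3))) = 2025*(-8 + 2*((4 + 0)/(5 + 3))) = 2025*(-8 + 2*(4/8)) = 2025*(-8 + 2*((⅛)*4)) = 2025*(-8 + 2*(½)) = 2025*(-8 + 1) = 2025*(-7) = -14175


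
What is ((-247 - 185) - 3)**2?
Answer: 189225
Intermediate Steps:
((-247 - 185) - 3)**2 = (-432 - 3)**2 = (-435)**2 = 189225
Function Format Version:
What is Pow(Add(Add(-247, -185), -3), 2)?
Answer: 189225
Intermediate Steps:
Pow(Add(Add(-247, -185), -3), 2) = Pow(Add(-432, -3), 2) = Pow(-435, 2) = 189225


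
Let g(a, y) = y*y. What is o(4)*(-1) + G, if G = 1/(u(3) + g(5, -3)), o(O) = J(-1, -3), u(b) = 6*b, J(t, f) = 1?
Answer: -26/27 ≈ -0.96296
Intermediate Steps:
g(a, y) = y²
o(O) = 1
G = 1/27 (G = 1/(6*3 + (-3)²) = 1/(18 + 9) = 1/27 ≈ 0.037037)
o(4)*(-1) + G = 1*(-1) + 1/27 = -1 + 1/27 = -26/27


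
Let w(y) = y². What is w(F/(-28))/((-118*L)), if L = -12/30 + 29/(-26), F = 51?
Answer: 169065/9112432 ≈ 0.018553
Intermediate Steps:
L = -197/130 (L = -12*1/30 + 29*(-1/26) = -⅖ - 29/26 = -197/130 ≈ -1.5154)
w(F/(-28))/((-118*L)) = (51/(-28))²/((-118*(-197/130))) = (51*(-1/28))²/(11623/65) = (-51/28)²*(65/11623) = (2601/784)*(65/11623) = 169065/9112432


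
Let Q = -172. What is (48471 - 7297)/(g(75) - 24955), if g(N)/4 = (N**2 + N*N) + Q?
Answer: 41174/19357 ≈ 2.1271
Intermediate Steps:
g(N) = -688 + 8*N**2 (g(N) = 4*((N**2 + N*N) - 172) = 4*((N**2 + N**2) - 172) = 4*(2*N**2 - 172) = 4*(-172 + 2*N**2) = -688 + 8*N**2)
(48471 - 7297)/(g(75) - 24955) = (48471 - 7297)/((-688 + 8*75**2) - 24955) = 41174/((-688 + 8*5625) - 24955) = 41174/((-688 + 45000) - 24955) = 41174/(44312 - 24955) = 41174/19357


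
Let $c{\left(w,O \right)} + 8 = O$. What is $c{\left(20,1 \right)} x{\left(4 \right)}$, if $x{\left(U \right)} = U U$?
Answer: $-112$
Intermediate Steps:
$c{\left(w,O \right)} = -8 + O$
$x{\left(U \right)} = U^{2}$
$c{\left(20,1 \right)} x{\left(4 \right)} = \left(-8 + 1\right) 4^{2} = \left(-7\right) 16 = -112$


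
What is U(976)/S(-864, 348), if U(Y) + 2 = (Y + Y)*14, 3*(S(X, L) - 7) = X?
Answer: -27326/281 ≈ -97.246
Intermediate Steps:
S(X, L) = 7 + X/3
U(Y) = -2 + 28*Y (U(Y) = -2 + (Y + Y)*14 = -2 + (2*Y)*14 = -2 + 28*Y)
U(976)/S(-864, 348) = (-2 + 28*976)/(7 + (⅓)*(-864)) = (-2 + 27328)/(7 - 288) = 27326/(-281) = 27326*(-1/281) = -27326/281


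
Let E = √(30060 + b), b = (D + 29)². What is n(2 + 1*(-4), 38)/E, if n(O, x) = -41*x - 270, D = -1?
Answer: -914*√7711/7711 ≈ -10.409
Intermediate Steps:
b = 784 (b = (-1 + 29)² = 28² = 784)
E = 2*√7711 (E = √(30060 + 784) = √30844 = 2*√7711 ≈ 175.62)
n(O, x) = -270 - 41*x
n(2 + 1*(-4), 38)/E = (-270 - 41*38)/((2*√7711)) = (-270 - 1558)*(√7711/15422) = -914*√7711/7711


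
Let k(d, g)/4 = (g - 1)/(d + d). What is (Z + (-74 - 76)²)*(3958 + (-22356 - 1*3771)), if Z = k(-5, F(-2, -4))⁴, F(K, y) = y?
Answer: -499157204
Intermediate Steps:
k(d, g) = 2*(-1 + g)/d (k(d, g) = 4*((g - 1)/(d + d)) = 4*((-1 + g)/((2*d))) = 4*((-1 + g)*(1/(2*d))) = 4*((-1 + g)/(2*d)) = 2*(-1 + g)/d)
Z = 16 (Z = (2*(-1 - 4)/(-5))⁴ = (2*(-⅕)*(-5))⁴ = 2⁴ = 16)
(Z + (-74 - 76)²)*(3958 + (-22356 - 1*3771)) = (16 + (-74 - 76)²)*(3958 + (-22356 - 1*3771)) = (16 + (-150)²)*(3958 + (-22356 - 3771)) = (16 + 22500)*(3958 - 26127) = 22516*(-22169) = -499157204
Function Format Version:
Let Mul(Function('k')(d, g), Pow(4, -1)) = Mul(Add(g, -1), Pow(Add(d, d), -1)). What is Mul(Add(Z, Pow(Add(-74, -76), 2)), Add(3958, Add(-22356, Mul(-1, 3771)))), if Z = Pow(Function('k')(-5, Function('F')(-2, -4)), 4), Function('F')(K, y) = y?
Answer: -499157204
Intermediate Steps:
Function('k')(d, g) = Mul(2, Pow(d, -1), Add(-1, g)) (Function('k')(d, g) = Mul(4, Mul(Add(g, -1), Pow(Add(d, d), -1))) = Mul(4, Mul(Add(-1, g), Pow(Mul(2, d), -1))) = Mul(4, Mul(Add(-1, g), Mul(Rational(1, 2), Pow(d, -1)))) = Mul(4, Mul(Rational(1, 2), Pow(d, -1), Add(-1, g))) = Mul(2, Pow(d, -1), Add(-1, g)))
Z = 16 (Z = Pow(Mul(2, Pow(-5, -1), Add(-1, -4)), 4) = Pow(Mul(2, Rational(-1, 5), -5), 4) = Pow(2, 4) = 16)
Mul(Add(Z, Pow(Add(-74, -76), 2)), Add(3958, Add(-22356, Mul(-1, 3771)))) = Mul(Add(16, Pow(Add(-74, -76), 2)), Add(3958, Add(-22356, Mul(-1, 3771)))) = Mul(Add(16, Pow(-150, 2)), Add(3958, Add(-22356, -3771))) = Mul(Add(16, 22500), Add(3958, -26127)) = Mul(22516, -22169) = -499157204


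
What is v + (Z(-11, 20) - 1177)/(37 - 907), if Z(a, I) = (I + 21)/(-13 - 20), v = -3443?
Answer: -49404824/14355 ≈ -3441.6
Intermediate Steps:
Z(a, I) = -7/11 - I/33 (Z(a, I) = (21 + I)/(-33) = (21 + I)*(-1/33) = -7/11 - I/33)
v + (Z(-11, 20) - 1177)/(37 - 907) = -3443 + ((-7/11 - 1/33*20) - 1177)/(37 - 907) = -3443 + ((-7/11 - 20/33) - 1177)/(-870) = -3443 + (-41/33 - 1177)*(-1/870) = -3443 - 38882/33*(-1/870) = -3443 + 19441/14355 = -49404824/14355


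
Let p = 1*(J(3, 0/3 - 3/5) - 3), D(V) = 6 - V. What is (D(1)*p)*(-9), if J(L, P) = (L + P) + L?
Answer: -108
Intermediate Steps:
J(L, P) = P + 2*L
p = 12/5 (p = 1*(((0/3 - 3/5) + 2*3) - 3) = 1*(((0*(⅓) - 3*⅕) + 6) - 3) = 1*(((0 - ⅗) + 6) - 3) = 1*((-⅗ + 6) - 3) = 1*(27/5 - 3) = 1*(12/5) = 12/5 ≈ 2.4000)
(D(1)*p)*(-9) = ((6 - 1*1)*(12/5))*(-9) = ((6 - 1)*(12/5))*(-9) = (5*(12/5))*(-9) = 12*(-9) = -108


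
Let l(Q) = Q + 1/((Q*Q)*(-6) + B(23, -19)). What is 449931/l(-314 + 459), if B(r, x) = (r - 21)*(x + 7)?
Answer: 56769593994/18295229 ≈ 3103.0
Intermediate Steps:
B(r, x) = (-21 + r)*(7 + x)
l(Q) = Q + 1/(-24 - 6*Q**2) (l(Q) = Q + 1/((Q*Q)*(-6) + (-147 - 21*(-19) + 7*23 + 23*(-19))) = Q + 1/(Q**2*(-6) + (-147 + 399 + 161 - 437)) = Q + 1/(-6*Q**2 - 24) = Q + 1/(-24 - 6*Q**2))
449931/l(-314 + 459) = 449931/(((-1/6 + (-314 + 459)**3 + 4*(-314 + 459))/(4 + (-314 + 459)**2))) = 449931/(((-1/6 + 145**3 + 4*145)/(4 + 145**2))) = 449931/(((-1/6 + 3048625 + 580)/(4 + 21025))) = 449931/(((18295229/6)/21029)) = 449931/(((1/21029)*(18295229/6))) = 449931/(18295229/126174) = 449931*(126174/18295229) = 56769593994/18295229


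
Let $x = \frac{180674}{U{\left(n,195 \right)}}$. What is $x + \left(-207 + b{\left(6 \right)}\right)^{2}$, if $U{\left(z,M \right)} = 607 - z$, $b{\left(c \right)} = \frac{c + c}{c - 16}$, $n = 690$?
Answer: $\frac{85428673}{2075} \approx 41170.0$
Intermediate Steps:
$b{\left(c \right)} = \frac{2 c}{-16 + c}$
$x = - \frac{180674}{83}$ ($x = \frac{180674}{607 - 690} = \frac{180674}{-83} = 180674 \left(- \frac{1}{83}\right) = - \frac{180674}{83} \approx -2176.8$)
$x + \left(-207 + b{\left(6 \right)}\right)^{2} = - \frac{180674}{83} + \left(-207 + 2 \cdot 6 \frac{1}{-16 + 6}\right)^{2} = - \frac{180674}{83} + \left(-207 + 2 \cdot 6 \frac{1}{-10}\right)^{2} = - \frac{180674}{83} + \left(-207 + 2 \cdot 6 \left(- \frac{1}{10}\right)\right)^{2} = - \frac{180674}{83} + \left(-207 - \frac{6}{5}\right)^{2} = - \frac{180674}{83} + \left(- \frac{1041}{5}\right)^{2} = - \frac{180674}{83} + \frac{1083681}{25} = \frac{85428673}{2075}$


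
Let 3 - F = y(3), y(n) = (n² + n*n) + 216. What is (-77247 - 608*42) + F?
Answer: -103014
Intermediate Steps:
y(n) = 216 + 2*n² (y(n) = (n² + n²) + 216 = 2*n² + 216 = 216 + 2*n²)
F = -231 (F = 3 - (216 + 2*3²) = 3 - (216 + 2*9) = 3 - (216 + 18) = 3 - 1*234 = 3 - 234 = -231)
(-77247 - 608*42) + F = (-77247 - 608*42) - 231 = (-77247 - 25536) - 231 = -102783 - 231 = -103014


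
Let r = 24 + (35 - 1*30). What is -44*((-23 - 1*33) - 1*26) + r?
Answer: 3637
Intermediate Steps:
r = 29 (r = 24 + (35 - 30) = 24 + 5 = 29)
-44*((-23 - 1*33) - 1*26) + r = -44*((-23 - 1*33) - 1*26) + 29 = -44*((-23 - 33) - 26) + 29 = -44*(-56 - 26) + 29 = -44*(-82) + 29 = 3608 + 29 = 3637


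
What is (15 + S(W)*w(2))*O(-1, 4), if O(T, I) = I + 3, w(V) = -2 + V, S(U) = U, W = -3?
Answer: 105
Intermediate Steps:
O(T, I) = 3 + I
(15 + S(W)*w(2))*O(-1, 4) = (15 - 3*(-2 + 2))*(3 + 4) = (15 - 3*0)*7 = (15 + 0)*7 = 15*7 = 105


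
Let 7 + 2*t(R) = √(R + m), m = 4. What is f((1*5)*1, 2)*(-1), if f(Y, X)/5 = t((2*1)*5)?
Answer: 35/2 - 5*√14/2 ≈ 8.1459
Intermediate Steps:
t(R) = -7/2 + √(4 + R)/2 (t(R) = -7/2 + √(R + 4)/2 = -7/2 + √(4 + R)/2)
f(Y, X) = -35/2 + 5*√14/2 (f(Y, X) = 5*(-7/2 + √(4 + (2*1)*5)/2) = 5*(-7/2 + √(4 + 2*5)/2) = 5*(-7/2 + √(4 + 10)/2) = 5*(-7/2 + √14/2) = -35/2 + 5*√14/2)
f((1*5)*1, 2)*(-1) = (-35/2 + 5*√14/2)*(-1) = 35/2 - 5*√14/2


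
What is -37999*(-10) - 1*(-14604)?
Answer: 394594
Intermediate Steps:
-37999*(-10) - 1*(-14604) = 379990 + 14604 = 394594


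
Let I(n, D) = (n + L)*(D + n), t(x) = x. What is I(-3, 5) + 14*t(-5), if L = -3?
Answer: -82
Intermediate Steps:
I(n, D) = (-3 + n)*(D + n) (I(n, D) = (n - 3)*(D + n) = (-3 + n)*(D + n))
I(-3, 5) + 14*t(-5) = ((-3)² - 3*5 - 3*(-3) + 5*(-3)) + 14*(-5) = (9 - 15 + 9 - 15) - 70 = -12 - 70 = -82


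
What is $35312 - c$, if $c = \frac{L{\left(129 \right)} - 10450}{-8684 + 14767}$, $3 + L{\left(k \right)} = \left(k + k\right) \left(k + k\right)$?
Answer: $\frac{19522435}{553} \approx 35303.0$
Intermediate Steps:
$L{\left(k \right)} = -3 + 4 k^{2}$ ($L{\left(k \right)} = -3 + \left(k + k\right) \left(k + k\right) = -3 + 2 k 2 k = -3 + 4 k^{2}$)
$c = \frac{5101}{553}$ ($c = \frac{\left(-3 + 4 \cdot 129^{2}\right) - 10450}{-8684 + 14767} = \frac{\left(-3 + 4 \cdot 16641\right) - 10450}{6083} = \left(\left(-3 + 66564\right) - 10450\right) \frac{1}{6083} = \left(66561 - 10450\right) \frac{1}{6083} = 56111 \cdot \frac{1}{6083} = \frac{5101}{553} \approx 9.2242$)
$35312 - c = 35312 - \frac{5101}{553} = \frac{19522435}{553}$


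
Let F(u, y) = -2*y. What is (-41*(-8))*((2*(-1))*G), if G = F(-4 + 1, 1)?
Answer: 1312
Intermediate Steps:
G = -2 (G = -2*1 = -2)
(-41*(-8))*((2*(-1))*G) = (-41*(-8))*((2*(-1))*(-2)) = 328*(-2*(-2)) = 328*4 = 1312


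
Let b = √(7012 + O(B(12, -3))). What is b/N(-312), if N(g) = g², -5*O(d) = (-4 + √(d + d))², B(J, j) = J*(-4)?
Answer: √(43925 + 40*I*√6)/243360 ≈ 0.00086121 + 9.6051e-7*I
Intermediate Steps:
B(J, j) = -4*J
O(d) = -(-4 + √2*√d)²/5 (O(d) = -(-4 + √(d + d))²/5 = -(-4 + √(2*d))²/5 = -(-4 + √2*√d)²/5)
b = √(7012 - (-4 + 4*I*√6)²/5) (b = √(7012 - (-4 + √2*√(-4*12))²/5) = √(7012 - (-4 + √2*√(-48))²/5) = √(7012 - (-4 + √2*(4*I*√3))²/5) = √(7012 - (-4 + 4*I*√6)²/5) ≈ 83.833 + 0.0935*I)
b/N(-312) = (2*√(43925 + 40*I*√6)/5)/((-312)²) = (2*√(43925 + 40*I*√6)/5)/97344 = (2*√(43925 + 40*I*√6)/5)*(1/97344) = √(43925 + 40*I*√6)/243360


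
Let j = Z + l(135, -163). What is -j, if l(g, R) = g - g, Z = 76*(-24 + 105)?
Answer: -6156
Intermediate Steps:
Z = 6156 (Z = 76*81 = 6156)
l(g, R) = 0
j = 6156 (j = 6156 + 0 = 6156)
-j = -1*6156 = -6156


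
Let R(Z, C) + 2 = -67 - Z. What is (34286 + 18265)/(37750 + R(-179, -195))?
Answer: 17517/12620 ≈ 1.3880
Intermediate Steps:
R(Z, C) = -69 - Z (R(Z, C) = -2 + (-67 - Z) = -69 - Z)
(34286 + 18265)/(37750 + R(-179, -195)) = (34286 + 18265)/(37750 + (-69 - 1*(-179))) = 52551/(37750 + (-69 + 179)) = 52551/(37750 + 110) = 52551/37860 = 52551*(1/37860) = 17517/12620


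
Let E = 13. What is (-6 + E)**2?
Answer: 49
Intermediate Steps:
(-6 + E)**2 = (-6 + 13)**2 = 7**2 = 49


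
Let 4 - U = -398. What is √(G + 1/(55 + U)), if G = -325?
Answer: 2*I*√16968867/457 ≈ 18.028*I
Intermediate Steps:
U = 402 (U = 4 - 1*(-398) = 4 + 398 = 402)
√(G + 1/(55 + U)) = √(-325 + 1/(55 + 402)) = √(-325 + 1/457) = √(-148524/457) = 2*I*√16968867/457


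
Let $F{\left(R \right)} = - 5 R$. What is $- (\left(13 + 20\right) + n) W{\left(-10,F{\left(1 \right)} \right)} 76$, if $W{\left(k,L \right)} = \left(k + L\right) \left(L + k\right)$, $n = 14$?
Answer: $-803700$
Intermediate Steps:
$W{\left(k,L \right)} = \left(L + k\right)^{2}$ ($W{\left(k,L \right)} = \left(L + k\right) \left(L + k\right) = \left(L + k\right)^{2}$)
$- (\left(13 + 20\right) + n) W{\left(-10,F{\left(1 \right)} \right)} 76 = - (\left(13 + 20\right) + 14) \left(\left(-5\right) 1 - 10\right)^{2} \cdot 76 = - (33 + 14) \left(-5 - 10\right)^{2} \cdot 76 = \left(-1\right) 47 \left(-15\right)^{2} \cdot 76 = \left(-47\right) 225 \cdot 76 = \left(-10575\right) 76 = -803700$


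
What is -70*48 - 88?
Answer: -3448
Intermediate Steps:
-70*48 - 88 = -3360 - 88 = -3448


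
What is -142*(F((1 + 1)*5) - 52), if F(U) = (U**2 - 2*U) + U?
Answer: -5396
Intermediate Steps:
F(U) = U**2 - U
-142*(F((1 + 1)*5) - 52) = -142*(((1 + 1)*5)*(-1 + (1 + 1)*5) - 52) = -142*((2*5)*(-1 + 2*5) - 52) = -142*(10*(-1 + 10) - 52) = -142*(10*9 - 52) = -142*(90 - 52) = -142*38 = -5396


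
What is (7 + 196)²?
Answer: 41209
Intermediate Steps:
(7 + 196)² = 203² = 41209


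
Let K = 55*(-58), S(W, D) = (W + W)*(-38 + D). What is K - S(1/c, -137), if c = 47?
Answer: -149580/47 ≈ -3182.6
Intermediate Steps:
S(W, D) = 2*W*(-38 + D) (S(W, D) = (2*W)*(-38 + D) = 2*W*(-38 + D))
K = -3190
K - S(1/c, -137) = -3190 - 2*(-38 - 137)/47 = -3190 - 2*(-175)/47 = -3190 - 1*(-350/47) = -3190 + 350/47 = -149580/47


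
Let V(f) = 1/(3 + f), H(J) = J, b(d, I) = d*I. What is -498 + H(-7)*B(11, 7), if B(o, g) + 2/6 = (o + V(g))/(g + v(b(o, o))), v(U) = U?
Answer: -1905691/3840 ≈ -496.27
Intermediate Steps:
b(d, I) = I*d
B(o, g) = -⅓ + (o + 1/(3 + g))/(g + o²) (B(o, g) = -⅓ + (o + 1/(3 + g))/(g + o*o) = -⅓ + (o + 1/(3 + g))/(g + o²))
-498 + H(-7)*B(11, 7) = -498 - 7*(3 - (3 + 7)*(7 + 11² - 3*11))/(3*(3 + 7)*(7 + 11²)) = -498 - 7*(3 - 1*10*(7 + 121 - 33))/(3*10*(7 + 121)) = -498 - 7*(3 - 1*10*95)/(3*10*128) = -498 - 7*(3 - 950)/(3*10*128) = -498 - 7*(-947)/(3*10*128) = -498 - 7*(-947/3840) = -498 + 6629/3840 = -1905691/3840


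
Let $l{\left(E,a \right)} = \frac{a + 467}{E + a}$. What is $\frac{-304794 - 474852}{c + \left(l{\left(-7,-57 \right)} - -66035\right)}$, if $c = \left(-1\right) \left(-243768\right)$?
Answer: $- \frac{1188032}{472071} \approx -2.5166$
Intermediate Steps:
$l{\left(E,a \right)} = \frac{467 + a}{E + a}$
$c = 243768$
$\frac{-304794 - 474852}{c + \left(l{\left(-7,-57 \right)} - -66035\right)} = \frac{-304794 - 474852}{243768 + \left(\frac{467 - 57}{-7 - 57} - -66035\right)} = - \frac{779646}{243768 + \left(\frac{1}{-64} \cdot 410 + 66035\right)} = - \frac{779646}{243768 + \left(\left(- \frac{1}{64}\right) 410 + 66035\right)} = - \frac{779646}{243768 + \left(- \frac{205}{32} + 66035\right)} = - \frac{779646}{243768 + \frac{2112915}{32}} = - \frac{779646}{\frac{9913491}{32}} = \left(-779646\right) \frac{32}{9913491} = - \frac{1188032}{472071}$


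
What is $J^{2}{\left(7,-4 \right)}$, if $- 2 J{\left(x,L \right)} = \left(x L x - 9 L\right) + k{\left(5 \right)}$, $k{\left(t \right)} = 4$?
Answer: $6084$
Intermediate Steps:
$J{\left(x,L \right)} = -2 + \frac{9 L}{2} - \frac{L x^{2}}{2}$ ($J{\left(x,L \right)} = - \frac{\left(x L x - 9 L\right) + 4}{2} = - \frac{\left(L x x - 9 L\right) + 4}{2} = - \frac{\left(L x^{2} - 9 L\right) + 4}{2} = - \frac{\left(- 9 L + L x^{2}\right) + 4}{2} = - \frac{4 - 9 L + L x^{2}}{2} = -2 + \frac{9 L}{2} - \frac{L x^{2}}{2}$)
$J^{2}{\left(7,-4 \right)} = \left(-2 + \frac{9}{2} \left(-4\right) - - 2 \cdot 7^{2}\right)^{2} = \left(-2 - 18 - \left(-2\right) 49\right)^{2} = \left(-2 - 18 + 98\right)^{2} = 78^{2} = 6084$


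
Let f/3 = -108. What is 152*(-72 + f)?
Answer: -60192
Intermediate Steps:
f = -324 (f = 3*(-108) = -324)
152*(-72 + f) = 152*(-72 - 324) = 152*(-396) = -60192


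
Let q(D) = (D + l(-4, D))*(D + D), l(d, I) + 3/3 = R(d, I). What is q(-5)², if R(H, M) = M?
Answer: 12100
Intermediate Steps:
l(d, I) = -1 + I
q(D) = 2*D*(-1 + 2*D) (q(D) = (D + (-1 + D))*(D + D) = (-1 + 2*D)*(2*D) = 2*D*(-1 + 2*D))
q(-5)² = (2*(-5)*(-1 + 2*(-5)))² = (2*(-5)*(-1 - 10))² = (2*(-5)*(-11))² = 110² = 12100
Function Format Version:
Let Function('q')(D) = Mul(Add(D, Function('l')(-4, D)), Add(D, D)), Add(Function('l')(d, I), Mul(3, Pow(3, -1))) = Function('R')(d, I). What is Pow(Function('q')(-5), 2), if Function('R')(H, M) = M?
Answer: 12100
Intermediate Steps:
Function('l')(d, I) = Add(-1, I)
Function('q')(D) = Mul(2, D, Add(-1, Mul(2, D))) (Function('q')(D) = Mul(Add(D, Add(-1, D)), Add(D, D)) = Mul(Add(-1, Mul(2, D)), Mul(2, D)) = Mul(2, D, Add(-1, Mul(2, D))))
Pow(Function('q')(-5), 2) = Pow(Mul(2, -5, Add(-1, Mul(2, -5))), 2) = Pow(Mul(2, -5, Add(-1, -10)), 2) = Pow(Mul(2, -5, -11), 2) = Pow(110, 2) = 12100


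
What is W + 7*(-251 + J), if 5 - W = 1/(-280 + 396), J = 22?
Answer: -185369/116 ≈ -1598.0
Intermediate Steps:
W = 579/116 (W = 5 - 1/(-280 + 396) = 5 - 1/116 = 579/116 ≈ 4.9914)
W + 7*(-251 + J) = 579/116 + 7*(-251 + 22) = 579/116 + 7*(-229) = 579/116 - 1603 = -185369/116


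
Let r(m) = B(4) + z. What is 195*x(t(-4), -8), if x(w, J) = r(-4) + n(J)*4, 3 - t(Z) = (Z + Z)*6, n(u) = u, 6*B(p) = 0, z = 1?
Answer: -6045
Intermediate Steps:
B(p) = 0 (B(p) = (1/6)*0 = 0)
r(m) = 1 (r(m) = 0 + 1 = 1)
t(Z) = 3 - 12*Z (t(Z) = 3 - (Z + Z)*6 = 3 - 2*Z*6 = 3 - 12*Z)
x(w, J) = 1 + 4*J (x(w, J) = 1 + J*4 = 1 + 4*J)
195*x(t(-4), -8) = 195*(1 + 4*(-8)) = 195*(1 - 32) = 195*(-31) = -6045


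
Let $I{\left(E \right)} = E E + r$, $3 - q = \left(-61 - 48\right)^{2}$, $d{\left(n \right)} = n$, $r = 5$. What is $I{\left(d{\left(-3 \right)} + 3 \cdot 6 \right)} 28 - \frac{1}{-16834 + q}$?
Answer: $\frac{184905281}{28712} \approx 6440.0$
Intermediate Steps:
$q = -11878$ ($q = 3 - \left(-61 - 48\right)^{2} = 3 - \left(-109\right)^{2} = 3 - 11881 = -11878$)
$I{\left(E \right)} = 5 + E^{2}$ ($I{\left(E \right)} = E E + 5 = E^{2} + 5 = 5 + E^{2}$)
$I{\left(d{\left(-3 \right)} + 3 \cdot 6 \right)} 28 - \frac{1}{-16834 + q} = \left(5 + \left(-3 + 3 \cdot 6\right)^{2}\right) 28 - \frac{1}{-16834 - 11878} = \left(5 + \left(-3 + 18\right)^{2}\right) 28 - \frac{1}{-28712} = \left(5 + 15^{2}\right) 28 - - \frac{1}{28712} = \left(5 + 225\right) 28 + \frac{1}{28712} = 230 \cdot 28 + \frac{1}{28712} = 6440 + \frac{1}{28712} = \frac{184905281}{28712}$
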